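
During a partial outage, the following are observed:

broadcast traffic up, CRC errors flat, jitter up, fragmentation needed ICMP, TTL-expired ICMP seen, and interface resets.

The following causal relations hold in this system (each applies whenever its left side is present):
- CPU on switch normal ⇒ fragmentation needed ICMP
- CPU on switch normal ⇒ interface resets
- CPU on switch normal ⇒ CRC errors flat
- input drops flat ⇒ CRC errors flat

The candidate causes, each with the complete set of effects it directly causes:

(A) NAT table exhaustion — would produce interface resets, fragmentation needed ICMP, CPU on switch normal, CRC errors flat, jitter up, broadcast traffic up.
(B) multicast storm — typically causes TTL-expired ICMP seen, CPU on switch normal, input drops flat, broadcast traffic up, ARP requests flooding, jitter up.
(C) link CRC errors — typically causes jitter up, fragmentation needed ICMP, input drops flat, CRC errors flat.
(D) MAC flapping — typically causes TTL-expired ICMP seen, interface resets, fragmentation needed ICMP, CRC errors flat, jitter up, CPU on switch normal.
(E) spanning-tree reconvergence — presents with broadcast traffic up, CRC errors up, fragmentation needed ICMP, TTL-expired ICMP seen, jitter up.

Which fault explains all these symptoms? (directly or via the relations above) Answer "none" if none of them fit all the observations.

B

Testing each hypothesis:
(A) NAT table exhaustion — broadcast traffic up yes; CRC errors flat yes; jitter up yes; fragmentation needed ICMP yes; TTL-expired ICMP seen NO; interface resets yes
(B) multicast storm — broadcast traffic up yes; CRC errors flat yes (by CPU on switch normal → CRC errors flat); jitter up yes; fragmentation needed ICMP yes (by CPU on switch normal → fragmentation needed ICMP); TTL-expired ICMP seen yes; interface resets yes (by CPU on switch normal → interface resets)
(C) link CRC errors — does not account for broadcast traffic up, TTL-expired ICMP seen, interface resets
(D) MAC flapping — does not account for broadcast traffic up
(E) spanning-tree reconvergence — broadcast traffic up yes; CRC errors flat NO; jitter up yes; fragmentation needed ICMP yes; TTL-expired ICMP seen yes; interface resets NO
Only (B) is consistent with every observation.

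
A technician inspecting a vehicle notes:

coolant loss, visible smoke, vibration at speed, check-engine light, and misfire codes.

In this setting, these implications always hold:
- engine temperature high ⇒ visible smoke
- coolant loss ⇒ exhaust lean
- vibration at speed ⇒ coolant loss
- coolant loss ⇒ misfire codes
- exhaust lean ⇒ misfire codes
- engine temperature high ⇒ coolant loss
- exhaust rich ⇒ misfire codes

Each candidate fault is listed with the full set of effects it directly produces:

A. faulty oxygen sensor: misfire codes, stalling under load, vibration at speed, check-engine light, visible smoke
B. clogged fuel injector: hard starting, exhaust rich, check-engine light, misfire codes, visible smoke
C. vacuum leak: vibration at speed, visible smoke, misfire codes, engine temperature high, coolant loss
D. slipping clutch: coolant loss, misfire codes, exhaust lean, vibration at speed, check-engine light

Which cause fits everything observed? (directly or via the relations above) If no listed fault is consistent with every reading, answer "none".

A

Testing each hypothesis:
(A) faulty oxygen sensor — coolant loss match (through vibration at speed → coolant loss); visible smoke match; vibration at speed match; check-engine light match; misfire codes match
(B) clogged fuel injector — does not account for coolant loss, vibration at speed
(C) vacuum leak — coolant loss match; visible smoke match; vibration at speed match; check-engine light miss; misfire codes match
(D) slipping clutch — coolant loss match; visible smoke miss; vibration at speed match; check-engine light match; misfire codes match
Only (A) is consistent with every observation.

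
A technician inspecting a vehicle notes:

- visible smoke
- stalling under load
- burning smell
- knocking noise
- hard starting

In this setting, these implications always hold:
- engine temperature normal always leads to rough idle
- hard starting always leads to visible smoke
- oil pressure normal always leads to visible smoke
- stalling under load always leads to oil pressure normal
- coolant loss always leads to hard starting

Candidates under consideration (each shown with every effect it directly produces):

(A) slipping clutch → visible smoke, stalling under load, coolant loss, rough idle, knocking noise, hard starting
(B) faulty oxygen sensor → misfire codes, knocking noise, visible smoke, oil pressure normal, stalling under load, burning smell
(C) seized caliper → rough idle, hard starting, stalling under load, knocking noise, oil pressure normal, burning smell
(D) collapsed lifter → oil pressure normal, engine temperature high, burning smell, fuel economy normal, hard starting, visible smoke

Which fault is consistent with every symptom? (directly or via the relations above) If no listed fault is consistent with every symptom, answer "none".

C

Checking each candidate against the observations:
(A) slipping clutch — visible smoke yes; stalling under load yes; burning smell NO; knocking noise yes; hard starting yes
(B) faulty oxygen sensor — visible smoke yes; stalling under load yes; burning smell yes; knocking noise yes; hard starting NO
(C) seized caliper — visible smoke yes (through hard starting → visible smoke); stalling under load yes; burning smell yes; knocking noise yes; hard starting yes
(D) collapsed lifter — does not account for stalling under load, knocking noise
(C) alone accounts for all the evidence.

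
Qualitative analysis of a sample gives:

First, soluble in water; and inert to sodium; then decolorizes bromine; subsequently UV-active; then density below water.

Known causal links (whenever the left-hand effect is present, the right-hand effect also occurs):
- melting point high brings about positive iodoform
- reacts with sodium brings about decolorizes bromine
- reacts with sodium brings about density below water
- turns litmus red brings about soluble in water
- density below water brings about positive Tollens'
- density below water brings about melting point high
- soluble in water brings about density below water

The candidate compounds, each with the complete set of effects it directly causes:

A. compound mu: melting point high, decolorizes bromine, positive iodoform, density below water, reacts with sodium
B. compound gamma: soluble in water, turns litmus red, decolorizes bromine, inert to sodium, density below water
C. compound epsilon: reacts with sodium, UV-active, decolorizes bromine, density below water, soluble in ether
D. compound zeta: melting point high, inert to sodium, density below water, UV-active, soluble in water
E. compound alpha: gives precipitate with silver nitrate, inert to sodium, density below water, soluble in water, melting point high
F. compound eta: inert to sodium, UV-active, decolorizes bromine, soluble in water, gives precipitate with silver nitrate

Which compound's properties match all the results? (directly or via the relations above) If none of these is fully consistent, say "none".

Testing each hypothesis:
(A) compound mu — soluble in water miss; inert to sodium miss; decolorizes bromine match; UV-active miss; density below water match
(B) compound gamma — soluble in water match; inert to sodium match; decolorizes bromine match; UV-active miss; density below water match
(C) compound epsilon — soluble in water miss; inert to sodium miss; decolorizes bromine match; UV-active match; density below water match
(D) compound zeta — soluble in water match; inert to sodium match; decolorizes bromine miss; UV-active match; density below water match
(E) compound alpha — soluble in water match; inert to sodium match; decolorizes bromine miss; UV-active miss; density below water match
(F) compound eta — accounts for every observation (density below water by soluble in water → density below water)
(F) is the only candidate with no mismatches.

F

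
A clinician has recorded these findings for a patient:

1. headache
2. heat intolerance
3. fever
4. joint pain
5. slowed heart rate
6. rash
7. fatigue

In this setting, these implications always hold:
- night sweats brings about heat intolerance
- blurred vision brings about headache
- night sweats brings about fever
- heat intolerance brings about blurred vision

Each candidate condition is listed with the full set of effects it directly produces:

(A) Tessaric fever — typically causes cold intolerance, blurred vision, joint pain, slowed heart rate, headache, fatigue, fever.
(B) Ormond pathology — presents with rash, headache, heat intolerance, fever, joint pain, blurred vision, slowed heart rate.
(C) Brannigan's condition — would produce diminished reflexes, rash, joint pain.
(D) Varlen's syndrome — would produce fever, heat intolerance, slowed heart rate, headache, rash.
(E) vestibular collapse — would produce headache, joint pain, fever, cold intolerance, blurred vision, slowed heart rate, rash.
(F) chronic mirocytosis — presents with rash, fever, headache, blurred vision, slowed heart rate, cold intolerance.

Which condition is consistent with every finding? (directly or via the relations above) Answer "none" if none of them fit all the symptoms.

none

For each candidate, compare predicted effects to what was observed:
(A) Tessaric fever — headache match; heat intolerance miss; fever match; joint pain match; slowed heart rate match; rash miss; fatigue match
(B) Ormond pathology — does not account for fatigue
(C) Brannigan's condition — does not account for headache, heat intolerance, fever, slowed heart rate, fatigue
(D) Varlen's syndrome — does not account for joint pain, fatigue
(E) vestibular collapse — headache match; heat intolerance miss; fever match; joint pain match; slowed heart rate match; rash match; fatigue miss
(F) chronic mirocytosis — headache match; heat intolerance miss; fever match; joint pain miss; slowed heart rate match; rash match; fatigue miss
None of the listed candidates fits everything.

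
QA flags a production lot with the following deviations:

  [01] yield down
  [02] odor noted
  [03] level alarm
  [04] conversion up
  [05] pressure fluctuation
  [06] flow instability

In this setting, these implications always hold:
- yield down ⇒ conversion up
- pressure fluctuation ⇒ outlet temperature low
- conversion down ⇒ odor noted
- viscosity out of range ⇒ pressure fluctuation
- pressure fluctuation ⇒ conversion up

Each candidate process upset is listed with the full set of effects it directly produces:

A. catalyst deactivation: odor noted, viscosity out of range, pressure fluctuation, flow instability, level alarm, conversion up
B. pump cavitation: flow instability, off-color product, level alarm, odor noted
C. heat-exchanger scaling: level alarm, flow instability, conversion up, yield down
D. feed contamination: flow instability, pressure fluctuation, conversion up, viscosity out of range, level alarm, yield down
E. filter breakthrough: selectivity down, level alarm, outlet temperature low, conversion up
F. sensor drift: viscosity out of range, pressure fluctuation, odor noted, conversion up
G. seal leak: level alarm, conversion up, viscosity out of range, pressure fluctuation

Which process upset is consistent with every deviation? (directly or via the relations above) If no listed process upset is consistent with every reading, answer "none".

For each candidate, compare predicted effects to what was observed:
(A) catalyst deactivation — yield down ✗; odor noted ✓; level alarm ✓; conversion up ✓; pressure fluctuation ✓; flow instability ✓
(B) pump cavitation — does not account for yield down, conversion up, pressure fluctuation
(C) heat-exchanger scaling — does not account for odor noted, pressure fluctuation
(D) feed contamination — does not account for odor noted
(E) filter breakthrough — yield down ✗; odor noted ✗; level alarm ✓; conversion up ✓; pressure fluctuation ✗; flow instability ✗
(F) sensor drift — yield down ✗; odor noted ✓; level alarm ✗; conversion up ✓; pressure fluctuation ✓; flow instability ✗
(G) seal leak — does not account for yield down, odor noted, flow instability
Every candidate fails on at least one observation.

none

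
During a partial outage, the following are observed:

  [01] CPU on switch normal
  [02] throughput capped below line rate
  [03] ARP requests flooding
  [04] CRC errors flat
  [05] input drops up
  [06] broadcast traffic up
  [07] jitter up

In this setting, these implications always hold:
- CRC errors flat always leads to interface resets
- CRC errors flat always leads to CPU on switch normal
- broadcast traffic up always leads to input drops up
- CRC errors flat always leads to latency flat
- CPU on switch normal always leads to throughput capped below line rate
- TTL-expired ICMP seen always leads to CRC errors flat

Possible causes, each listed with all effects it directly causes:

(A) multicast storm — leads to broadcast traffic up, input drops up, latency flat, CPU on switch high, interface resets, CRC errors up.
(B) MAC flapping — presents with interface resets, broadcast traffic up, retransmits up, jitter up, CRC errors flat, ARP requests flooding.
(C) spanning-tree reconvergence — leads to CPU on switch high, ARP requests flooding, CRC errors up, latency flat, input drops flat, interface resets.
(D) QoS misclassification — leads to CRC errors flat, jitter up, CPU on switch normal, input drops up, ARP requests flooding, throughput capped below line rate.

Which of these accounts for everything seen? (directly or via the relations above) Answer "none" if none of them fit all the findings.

Checking each candidate against the observations:
(A) multicast storm — CPU on switch normal ✗; throughput capped below line rate ✗; ARP requests flooding ✗; CRC errors flat ✗; input drops up ✓; broadcast traffic up ✓; jitter up ✗
(B) MAC flapping — CPU on switch normal ✓ (via CRC errors flat → CPU on switch normal); throughput capped below line rate ✓ (via CRC errors flat → CPU on switch normal → throughput capped below line rate); ARP requests flooding ✓; CRC errors flat ✓; input drops up ✓ (via broadcast traffic up → input drops up); broadcast traffic up ✓; jitter up ✓
(C) spanning-tree reconvergence — CPU on switch normal ✗; throughput capped below line rate ✗; ARP requests flooding ✓; CRC errors flat ✗; input drops up ✗; broadcast traffic up ✗; jitter up ✗
(D) QoS misclassification — does not account for broadcast traffic up
(B) is the only candidate with no mismatches.

B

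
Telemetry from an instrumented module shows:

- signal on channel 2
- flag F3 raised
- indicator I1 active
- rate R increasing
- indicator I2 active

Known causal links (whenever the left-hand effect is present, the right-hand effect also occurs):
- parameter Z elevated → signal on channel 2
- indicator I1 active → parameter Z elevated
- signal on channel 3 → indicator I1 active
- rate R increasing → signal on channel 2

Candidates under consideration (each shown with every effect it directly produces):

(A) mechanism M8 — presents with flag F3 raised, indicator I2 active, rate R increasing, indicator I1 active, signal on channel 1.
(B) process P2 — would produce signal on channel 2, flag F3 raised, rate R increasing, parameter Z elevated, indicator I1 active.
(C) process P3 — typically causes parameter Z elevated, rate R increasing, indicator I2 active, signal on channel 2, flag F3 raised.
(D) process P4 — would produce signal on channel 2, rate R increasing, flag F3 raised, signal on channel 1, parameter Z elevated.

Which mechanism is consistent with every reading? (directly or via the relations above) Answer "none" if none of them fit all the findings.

Per-candidate check:
(A) mechanism M8 — accounts for every observation (signal on channel 2 via rate R increasing → signal on channel 2)
(B) process P2 — signal on channel 2 yes; flag F3 raised yes; indicator I1 active yes; rate R increasing yes; indicator I2 active NO
(C) process P3 — signal on channel 2 yes; flag F3 raised yes; indicator I1 active NO; rate R increasing yes; indicator I2 active yes
(D) process P4 — does not account for indicator I1 active, indicator I2 active
(A) is the only candidate with no mismatches.

A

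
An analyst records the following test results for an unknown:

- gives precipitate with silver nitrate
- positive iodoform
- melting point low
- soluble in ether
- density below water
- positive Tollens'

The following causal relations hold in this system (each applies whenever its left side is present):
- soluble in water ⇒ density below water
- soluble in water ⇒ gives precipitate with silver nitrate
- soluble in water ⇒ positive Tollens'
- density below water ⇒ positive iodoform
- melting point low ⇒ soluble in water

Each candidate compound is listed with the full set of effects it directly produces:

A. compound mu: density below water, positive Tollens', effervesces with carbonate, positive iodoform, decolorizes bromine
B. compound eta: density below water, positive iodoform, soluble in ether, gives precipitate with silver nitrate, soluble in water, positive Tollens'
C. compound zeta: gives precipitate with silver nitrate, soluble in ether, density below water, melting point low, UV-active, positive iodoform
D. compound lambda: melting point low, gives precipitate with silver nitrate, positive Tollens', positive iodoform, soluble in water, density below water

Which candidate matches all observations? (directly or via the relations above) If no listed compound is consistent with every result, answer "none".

C

Per-candidate check:
(A) compound mu — gives precipitate with silver nitrate miss; positive iodoform match; melting point low miss; soluble in ether miss; density below water match; positive Tollens' match
(B) compound eta — gives precipitate with silver nitrate match; positive iodoform match; melting point low miss; soluble in ether match; density below water match; positive Tollens' match
(C) compound zeta — accounts for every observation (positive Tollens' through melting point low → soluble in water → positive Tollens')
(D) compound lambda — does not account for soluble in ether
Only (C) is consistent with every observation.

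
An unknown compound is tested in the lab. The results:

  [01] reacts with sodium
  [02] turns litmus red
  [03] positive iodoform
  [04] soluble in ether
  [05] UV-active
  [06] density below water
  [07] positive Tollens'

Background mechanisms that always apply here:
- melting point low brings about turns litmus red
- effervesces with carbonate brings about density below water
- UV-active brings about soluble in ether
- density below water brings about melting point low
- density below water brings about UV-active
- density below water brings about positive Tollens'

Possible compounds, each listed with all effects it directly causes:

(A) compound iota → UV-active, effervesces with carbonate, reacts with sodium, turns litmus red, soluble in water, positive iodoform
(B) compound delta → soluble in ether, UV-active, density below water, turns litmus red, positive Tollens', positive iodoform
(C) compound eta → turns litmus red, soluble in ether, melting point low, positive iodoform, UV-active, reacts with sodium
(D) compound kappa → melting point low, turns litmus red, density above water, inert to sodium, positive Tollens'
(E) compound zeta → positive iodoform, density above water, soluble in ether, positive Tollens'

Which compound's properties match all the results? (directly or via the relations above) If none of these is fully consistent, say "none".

A

Testing each hypothesis:
(A) compound iota — accounts for every observation (soluble in ether through UV-active → soluble in ether)
(B) compound delta — does not account for reacts with sodium
(C) compound eta — does not account for density below water, positive Tollens'
(D) compound kappa — fails on reacts with sodium, positive iodoform, soluble in ether, UV-active, density below water (predicts inert to sodium, not reacts with sodium; predicts density above water, not density below water)
(E) compound zeta — reacts with sodium miss; turns litmus red miss; positive iodoform match; soluble in ether match; UV-active miss; density below water miss; positive Tollens' match
(A) alone accounts for all the evidence.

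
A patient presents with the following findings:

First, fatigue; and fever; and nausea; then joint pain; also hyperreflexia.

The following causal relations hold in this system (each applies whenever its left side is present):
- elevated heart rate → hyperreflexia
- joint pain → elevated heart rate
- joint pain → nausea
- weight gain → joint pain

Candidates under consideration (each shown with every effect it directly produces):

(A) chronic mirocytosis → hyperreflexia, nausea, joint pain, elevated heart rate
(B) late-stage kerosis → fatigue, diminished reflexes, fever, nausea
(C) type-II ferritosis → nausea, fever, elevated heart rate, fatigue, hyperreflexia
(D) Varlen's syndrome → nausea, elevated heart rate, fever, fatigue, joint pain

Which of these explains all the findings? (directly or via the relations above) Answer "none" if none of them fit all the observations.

Testing each hypothesis:
(A) chronic mirocytosis — does not account for fatigue, fever
(B) late-stage kerosis — fatigue ✓; fever ✓; nausea ✓; joint pain ✗; hyperreflexia ✗
(C) type-II ferritosis — fatigue ✓; fever ✓; nausea ✓; joint pain ✗; hyperreflexia ✓
(D) Varlen's syndrome — fatigue ✓; fever ✓; nausea ✓; joint pain ✓; hyperreflexia ✓ (by elevated heart rate → hyperreflexia)
(D) alone accounts for all the evidence.

D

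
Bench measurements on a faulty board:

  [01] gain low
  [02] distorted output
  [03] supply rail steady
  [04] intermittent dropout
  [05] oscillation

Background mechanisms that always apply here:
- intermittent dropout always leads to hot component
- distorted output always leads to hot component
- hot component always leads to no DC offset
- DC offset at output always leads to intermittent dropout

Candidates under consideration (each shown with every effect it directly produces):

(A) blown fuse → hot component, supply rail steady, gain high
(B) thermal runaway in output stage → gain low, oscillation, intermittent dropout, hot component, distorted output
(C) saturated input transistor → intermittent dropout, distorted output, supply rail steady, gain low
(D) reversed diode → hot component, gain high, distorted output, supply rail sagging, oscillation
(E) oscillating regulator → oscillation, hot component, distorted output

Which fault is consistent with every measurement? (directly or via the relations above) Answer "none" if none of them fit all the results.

none

For each candidate, compare predicted effects to what was observed:
(A) blown fuse — fails on gain low, distorted output, intermittent dropout, oscillation (predicts gain high, not gain low)
(B) thermal runaway in output stage — gain low match; distorted output match; supply rail steady miss; intermittent dropout match; oscillation match
(C) saturated input transistor — gain low match; distorted output match; supply rail steady match; intermittent dropout match; oscillation miss
(D) reversed diode — gain low miss; distorted output match; supply rail steady miss; intermittent dropout miss; oscillation match
(E) oscillating regulator — gain low miss; distorted output match; supply rail steady miss; intermittent dropout miss; oscillation match
No candidate is consistent with all observations.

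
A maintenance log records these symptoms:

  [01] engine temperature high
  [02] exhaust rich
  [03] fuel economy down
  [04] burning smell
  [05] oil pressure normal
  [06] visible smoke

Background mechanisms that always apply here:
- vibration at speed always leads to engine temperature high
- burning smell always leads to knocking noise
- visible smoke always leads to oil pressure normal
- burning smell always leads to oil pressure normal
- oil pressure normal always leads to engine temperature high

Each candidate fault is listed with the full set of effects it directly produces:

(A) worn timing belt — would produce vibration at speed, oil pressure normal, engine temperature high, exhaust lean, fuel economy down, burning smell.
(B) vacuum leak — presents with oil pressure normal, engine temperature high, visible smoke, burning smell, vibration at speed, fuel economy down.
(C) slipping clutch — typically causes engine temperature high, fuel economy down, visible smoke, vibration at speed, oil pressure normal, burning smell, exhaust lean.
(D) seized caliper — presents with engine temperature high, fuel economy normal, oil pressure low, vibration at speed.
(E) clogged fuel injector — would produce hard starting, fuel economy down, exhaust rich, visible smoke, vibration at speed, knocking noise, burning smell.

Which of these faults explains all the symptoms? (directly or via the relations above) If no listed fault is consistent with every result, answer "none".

E

For each candidate, compare predicted effects to what was observed:
(A) worn timing belt — engine temperature high match; exhaust rich miss; fuel economy down match; burning smell match; oil pressure normal match; visible smoke miss
(B) vacuum leak — does not account for exhaust rich
(C) slipping clutch — fails on exhaust rich (predicts exhaust lean, not exhaust rich)
(D) seized caliper — fails on exhaust rich, fuel economy down, burning smell, oil pressure normal, visible smoke (predicts fuel economy normal, not fuel economy down; predicts oil pressure low, not oil pressure normal)
(E) clogged fuel injector — engine temperature high match (through vibration at speed → engine temperature high); exhaust rich match; fuel economy down match; burning smell match; oil pressure normal match (through visible smoke → oil pressure normal); visible smoke match
(E) alone accounts for all the evidence.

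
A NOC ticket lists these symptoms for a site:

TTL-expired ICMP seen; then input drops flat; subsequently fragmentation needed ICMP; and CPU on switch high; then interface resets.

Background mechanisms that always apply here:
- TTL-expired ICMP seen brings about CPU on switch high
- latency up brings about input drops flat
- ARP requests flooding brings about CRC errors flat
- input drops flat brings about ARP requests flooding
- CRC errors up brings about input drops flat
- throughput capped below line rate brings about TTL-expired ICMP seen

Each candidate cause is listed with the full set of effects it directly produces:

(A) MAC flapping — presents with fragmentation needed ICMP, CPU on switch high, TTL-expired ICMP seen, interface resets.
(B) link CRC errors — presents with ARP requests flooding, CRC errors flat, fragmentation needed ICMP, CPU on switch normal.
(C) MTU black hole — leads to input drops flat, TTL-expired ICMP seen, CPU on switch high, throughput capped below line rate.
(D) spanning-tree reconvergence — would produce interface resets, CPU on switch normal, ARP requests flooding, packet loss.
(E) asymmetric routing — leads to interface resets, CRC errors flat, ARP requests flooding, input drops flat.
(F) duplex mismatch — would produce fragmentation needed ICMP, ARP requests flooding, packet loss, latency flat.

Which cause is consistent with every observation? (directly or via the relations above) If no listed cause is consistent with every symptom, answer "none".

none

Testing each hypothesis:
(A) MAC flapping — does not account for input drops flat
(B) link CRC errors — TTL-expired ICMP seen -; input drops flat -; fragmentation needed ICMP +; CPU on switch high -; interface resets -
(C) MTU black hole — TTL-expired ICMP seen +; input drops flat +; fragmentation needed ICMP -; CPU on switch high +; interface resets -
(D) spanning-tree reconvergence — fails on TTL-expired ICMP seen, input drops flat, fragmentation needed ICMP, CPU on switch high (predicts CPU on switch normal, not CPU on switch high)
(E) asymmetric routing — does not account for TTL-expired ICMP seen, fragmentation needed ICMP, CPU on switch high
(F) duplex mismatch — does not account for TTL-expired ICMP seen, input drops flat, CPU on switch high, interface resets
None of the listed candidates fits everything.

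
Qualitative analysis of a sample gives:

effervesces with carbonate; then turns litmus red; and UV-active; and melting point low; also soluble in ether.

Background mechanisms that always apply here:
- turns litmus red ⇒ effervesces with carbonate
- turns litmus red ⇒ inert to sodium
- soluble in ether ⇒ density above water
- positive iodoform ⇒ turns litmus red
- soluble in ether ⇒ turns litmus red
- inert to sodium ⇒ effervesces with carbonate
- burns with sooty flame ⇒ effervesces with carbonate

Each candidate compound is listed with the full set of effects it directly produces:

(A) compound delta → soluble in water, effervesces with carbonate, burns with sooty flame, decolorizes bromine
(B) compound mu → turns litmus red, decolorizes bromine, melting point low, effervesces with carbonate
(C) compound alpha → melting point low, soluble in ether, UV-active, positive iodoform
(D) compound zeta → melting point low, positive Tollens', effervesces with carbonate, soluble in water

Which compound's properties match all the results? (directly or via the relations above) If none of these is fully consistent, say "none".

For each candidate, compare predicted effects to what was observed:
(A) compound delta — effervesces with carbonate match; turns litmus red miss; UV-active miss; melting point low miss; soluble in ether miss
(B) compound mu — does not account for UV-active, soluble in ether
(C) compound alpha — effervesces with carbonate match (via soluble in ether → turns litmus red → effervesces with carbonate); turns litmus red match (via soluble in ether → turns litmus red); UV-active match; melting point low match; soluble in ether match
(D) compound zeta — effervesces with carbonate match; turns litmus red miss; UV-active miss; melting point low match; soluble in ether miss
(C) alone accounts for all the evidence.

C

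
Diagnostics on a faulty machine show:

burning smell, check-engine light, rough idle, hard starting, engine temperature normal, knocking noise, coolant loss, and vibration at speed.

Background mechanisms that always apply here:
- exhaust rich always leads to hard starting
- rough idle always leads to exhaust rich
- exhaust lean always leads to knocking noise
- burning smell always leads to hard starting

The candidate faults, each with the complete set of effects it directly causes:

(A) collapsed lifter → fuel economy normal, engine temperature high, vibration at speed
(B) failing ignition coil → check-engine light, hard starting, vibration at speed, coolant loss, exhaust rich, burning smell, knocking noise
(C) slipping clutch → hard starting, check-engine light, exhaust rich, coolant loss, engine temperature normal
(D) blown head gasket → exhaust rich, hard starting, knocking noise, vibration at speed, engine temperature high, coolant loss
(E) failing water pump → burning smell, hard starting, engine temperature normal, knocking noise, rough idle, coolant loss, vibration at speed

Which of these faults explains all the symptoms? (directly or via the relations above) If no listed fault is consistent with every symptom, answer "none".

none

Testing each hypothesis:
(A) collapsed lifter — burning smell NO; check-engine light NO; rough idle NO; hard starting NO; engine temperature normal NO; knocking noise NO; coolant loss NO; vibration at speed yes
(B) failing ignition coil — does not account for rough idle, engine temperature normal
(C) slipping clutch — does not account for burning smell, rough idle, knocking noise, vibration at speed
(D) blown head gasket — fails on burning smell, check-engine light, rough idle, engine temperature normal (predicts engine temperature high, not engine temperature normal)
(E) failing water pump — burning smell yes; check-engine light NO; rough idle yes; hard starting yes; engine temperature normal yes; knocking noise yes; coolant loss yes; vibration at speed yes
Every candidate fails on at least one observation.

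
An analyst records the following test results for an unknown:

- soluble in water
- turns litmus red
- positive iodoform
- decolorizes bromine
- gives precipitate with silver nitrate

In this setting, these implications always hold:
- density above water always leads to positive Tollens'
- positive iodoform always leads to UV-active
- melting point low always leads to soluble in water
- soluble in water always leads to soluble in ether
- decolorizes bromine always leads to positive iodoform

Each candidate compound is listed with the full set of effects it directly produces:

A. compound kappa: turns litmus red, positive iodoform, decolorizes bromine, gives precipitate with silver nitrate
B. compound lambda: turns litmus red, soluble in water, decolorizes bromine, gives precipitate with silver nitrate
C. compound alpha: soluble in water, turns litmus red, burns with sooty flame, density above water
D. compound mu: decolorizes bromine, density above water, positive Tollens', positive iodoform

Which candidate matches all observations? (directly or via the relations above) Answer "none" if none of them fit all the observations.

Per-candidate check:
(A) compound kappa — does not account for soluble in water
(B) compound lambda — accounts for every observation (positive iodoform through decolorizes bromine → positive iodoform)
(C) compound alpha — soluble in water ✓; turns litmus red ✓; positive iodoform ✗; decolorizes bromine ✗; gives precipitate with silver nitrate ✗
(D) compound mu — does not account for soluble in water, turns litmus red, gives precipitate with silver nitrate
(B) is the only candidate with no mismatches.

B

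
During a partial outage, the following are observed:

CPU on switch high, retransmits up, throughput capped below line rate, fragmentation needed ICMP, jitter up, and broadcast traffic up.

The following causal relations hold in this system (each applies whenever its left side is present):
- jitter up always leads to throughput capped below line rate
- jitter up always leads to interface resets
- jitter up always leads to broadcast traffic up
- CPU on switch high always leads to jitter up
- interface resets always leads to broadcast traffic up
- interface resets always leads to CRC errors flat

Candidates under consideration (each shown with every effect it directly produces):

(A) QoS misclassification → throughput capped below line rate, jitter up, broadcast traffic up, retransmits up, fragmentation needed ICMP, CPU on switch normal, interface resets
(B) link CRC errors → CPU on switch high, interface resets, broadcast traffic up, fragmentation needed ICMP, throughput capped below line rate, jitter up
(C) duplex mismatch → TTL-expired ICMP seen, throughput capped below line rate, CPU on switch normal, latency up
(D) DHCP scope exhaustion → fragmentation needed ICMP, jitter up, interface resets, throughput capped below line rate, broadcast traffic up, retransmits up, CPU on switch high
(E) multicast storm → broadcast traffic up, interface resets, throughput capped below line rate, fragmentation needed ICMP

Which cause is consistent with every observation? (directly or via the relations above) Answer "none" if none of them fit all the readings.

D

Per-candidate check:
(A) QoS misclassification — fails on CPU on switch high (predicts CPU on switch normal, not CPU on switch high)
(B) link CRC errors — does not account for retransmits up
(C) duplex mismatch — fails on CPU on switch high, retransmits up, fragmentation needed ICMP, jitter up, broadcast traffic up (predicts CPU on switch normal, not CPU on switch high)
(D) DHCP scope exhaustion — CPU on switch high yes; retransmits up yes; throughput capped below line rate yes; fragmentation needed ICMP yes; jitter up yes; broadcast traffic up yes
(E) multicast storm — CPU on switch high NO; retransmits up NO; throughput capped below line rate yes; fragmentation needed ICMP yes; jitter up NO; broadcast traffic up yes
(D) is the only candidate with no mismatches.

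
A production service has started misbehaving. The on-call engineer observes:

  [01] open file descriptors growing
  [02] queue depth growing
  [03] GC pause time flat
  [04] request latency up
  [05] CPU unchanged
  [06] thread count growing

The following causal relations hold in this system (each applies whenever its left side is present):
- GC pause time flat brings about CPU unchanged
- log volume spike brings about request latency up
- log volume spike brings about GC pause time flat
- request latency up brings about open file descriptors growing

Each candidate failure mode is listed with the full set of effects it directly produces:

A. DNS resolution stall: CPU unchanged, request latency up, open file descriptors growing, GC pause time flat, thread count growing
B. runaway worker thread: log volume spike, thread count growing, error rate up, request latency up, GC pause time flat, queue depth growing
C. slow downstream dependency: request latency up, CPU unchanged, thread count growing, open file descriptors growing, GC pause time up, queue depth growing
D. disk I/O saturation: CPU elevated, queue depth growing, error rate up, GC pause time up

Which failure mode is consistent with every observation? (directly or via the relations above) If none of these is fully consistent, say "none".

B

Testing each hypothesis:
(A) DNS resolution stall — does not account for queue depth growing
(B) runaway worker thread — accounts for every observation (open file descriptors growing through request latency up → open file descriptors growing)
(C) slow downstream dependency — open file descriptors growing ✓; queue depth growing ✓; GC pause time flat ✗; request latency up ✓; CPU unchanged ✓; thread count growing ✓
(D) disk I/O saturation — open file descriptors growing ✗; queue depth growing ✓; GC pause time flat ✗; request latency up ✗; CPU unchanged ✗; thread count growing ✗
(B) is the only candidate with no mismatches.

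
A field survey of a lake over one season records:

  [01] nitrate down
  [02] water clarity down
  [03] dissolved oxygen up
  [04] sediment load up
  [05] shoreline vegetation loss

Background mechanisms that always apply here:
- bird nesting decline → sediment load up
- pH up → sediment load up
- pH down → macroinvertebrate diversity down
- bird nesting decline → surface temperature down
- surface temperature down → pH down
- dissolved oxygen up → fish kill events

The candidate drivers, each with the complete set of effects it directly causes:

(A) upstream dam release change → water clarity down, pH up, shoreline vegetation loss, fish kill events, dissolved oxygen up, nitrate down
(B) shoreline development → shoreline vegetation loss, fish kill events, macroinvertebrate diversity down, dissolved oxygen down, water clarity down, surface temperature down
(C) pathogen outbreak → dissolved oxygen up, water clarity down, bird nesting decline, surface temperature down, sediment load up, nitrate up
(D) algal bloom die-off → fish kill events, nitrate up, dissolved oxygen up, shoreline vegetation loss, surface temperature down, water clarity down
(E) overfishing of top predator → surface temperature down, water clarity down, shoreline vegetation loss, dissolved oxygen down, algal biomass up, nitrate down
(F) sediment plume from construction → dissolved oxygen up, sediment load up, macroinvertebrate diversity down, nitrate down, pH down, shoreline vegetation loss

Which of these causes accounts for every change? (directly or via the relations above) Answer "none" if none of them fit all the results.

For each candidate, compare predicted effects to what was observed:
(A) upstream dam release change — accounts for every observation (sediment load up through pH up → sediment load up)
(B) shoreline development — fails on nitrate down, dissolved oxygen up, sediment load up (predicts dissolved oxygen down, not dissolved oxygen up)
(C) pathogen outbreak — nitrate down -; water clarity down +; dissolved oxygen up +; sediment load up +; shoreline vegetation loss -
(D) algal bloom die-off — fails on nitrate down, sediment load up (predicts nitrate up, not nitrate down)
(E) overfishing of top predator — nitrate down +; water clarity down +; dissolved oxygen up -; sediment load up -; shoreline vegetation loss +
(F) sediment plume from construction — nitrate down +; water clarity down -; dissolved oxygen up +; sediment load up +; shoreline vegetation loss +
(A) is the only candidate with no mismatches.

A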